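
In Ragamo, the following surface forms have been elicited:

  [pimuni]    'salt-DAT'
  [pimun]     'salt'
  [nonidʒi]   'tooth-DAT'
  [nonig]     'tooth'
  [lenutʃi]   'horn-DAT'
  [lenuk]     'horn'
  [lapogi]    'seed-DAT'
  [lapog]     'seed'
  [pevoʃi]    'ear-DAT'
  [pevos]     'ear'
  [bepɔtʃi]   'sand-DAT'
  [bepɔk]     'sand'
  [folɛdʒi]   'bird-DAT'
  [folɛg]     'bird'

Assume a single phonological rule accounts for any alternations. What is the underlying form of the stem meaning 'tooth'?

The stem for 'tooth' ends in [dʒ] in [nonidʒi] but [g] in [nonig].
If /g/ were underlying and a rule turned it into [dʒ] before the DAT suffix, 'seed' would also alternate; but it has [g] in both [lapogi] and [lapog].
Therefore /dʒ/ is basic and [g] is derived by depalatalization (palato-alveolar /tʃ/, /dʒ/ and /ʃ/ become [k], [g] and [s] when no front vowel follows).

/nonidʒ/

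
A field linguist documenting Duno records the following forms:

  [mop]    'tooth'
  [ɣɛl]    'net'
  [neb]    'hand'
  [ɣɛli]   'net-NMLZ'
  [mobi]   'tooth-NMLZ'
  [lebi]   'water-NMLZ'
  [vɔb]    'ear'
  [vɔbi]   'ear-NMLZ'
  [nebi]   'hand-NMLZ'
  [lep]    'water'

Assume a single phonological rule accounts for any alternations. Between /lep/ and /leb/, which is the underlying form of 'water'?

The stem for 'water' ends in [p] in [lep] but [b] in [lebi].
Compare 'hand', with invariant [b] in [neb] and [nebi]: an analysis with underlying /b/ and a rule producing [p] in isolation would wrongly predict alternation here too.
The alternation reflects intervocalic voicing: voiceless stops become voiced between vowels. /p/ is underlying.

/lep/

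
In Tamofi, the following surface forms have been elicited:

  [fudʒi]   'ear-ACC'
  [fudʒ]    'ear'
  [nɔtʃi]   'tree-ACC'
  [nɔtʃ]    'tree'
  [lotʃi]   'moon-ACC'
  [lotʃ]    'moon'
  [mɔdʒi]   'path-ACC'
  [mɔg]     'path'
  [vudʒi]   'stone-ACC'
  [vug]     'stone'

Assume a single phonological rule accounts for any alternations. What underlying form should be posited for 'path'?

'path' shows [dʒ] ~ [g] at the end of the stem ([mɔdʒi] vs [mɔg]).
Compare 'ear', with invariant [dʒ] in [fudʒi] and [fudʒ]: an analysis with underlying /dʒ/ and a rule producing [g] in isolation would wrongly predict alternation here too.
Therefore /g/ is basic and [dʒ] is derived by palatalization before a front vowel (/g/ becomes palato-alveolar [dʒ] before a front vowel).
Hence 'path' is /mɔg/ underlyingly.

/mɔg/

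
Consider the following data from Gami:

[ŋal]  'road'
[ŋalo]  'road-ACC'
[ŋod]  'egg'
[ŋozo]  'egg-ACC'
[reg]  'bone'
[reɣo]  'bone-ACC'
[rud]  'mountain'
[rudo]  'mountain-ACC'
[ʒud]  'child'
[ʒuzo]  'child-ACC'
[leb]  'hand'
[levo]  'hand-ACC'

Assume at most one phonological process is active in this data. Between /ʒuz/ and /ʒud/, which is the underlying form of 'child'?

'child' shows [d] ~ [z] at the end of the stem ([ʒud] vs [ʒuzo]).
But 'mountain' keeps [d] in both environments ([rud], [rudo]), so there is no rule changing /d/ to [z] before the ACC suffix.
The alternation reflects word-final hardening: voiced fricatives become stops word-finally. /z/ is underlying.

/ʒuz/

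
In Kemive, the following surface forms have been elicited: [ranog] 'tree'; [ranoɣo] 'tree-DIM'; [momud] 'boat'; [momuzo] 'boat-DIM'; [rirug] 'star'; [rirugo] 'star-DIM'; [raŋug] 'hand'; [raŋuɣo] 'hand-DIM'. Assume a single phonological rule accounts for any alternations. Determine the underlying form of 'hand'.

The stem for 'hand' ends in [g] in [raŋug] but [ɣ] in [raŋuɣo].
Compare 'star', with invariant [g] in [rirug] and [rirugo]: an analysis with underlying /g/ and a rule producing [ɣ] before the DIM suffix would wrongly predict alternation here too.
Therefore /ɣ/ is basic and [g] is derived by word-final hardening (voiced fricatives become stops word-finally).

/raŋuɣ/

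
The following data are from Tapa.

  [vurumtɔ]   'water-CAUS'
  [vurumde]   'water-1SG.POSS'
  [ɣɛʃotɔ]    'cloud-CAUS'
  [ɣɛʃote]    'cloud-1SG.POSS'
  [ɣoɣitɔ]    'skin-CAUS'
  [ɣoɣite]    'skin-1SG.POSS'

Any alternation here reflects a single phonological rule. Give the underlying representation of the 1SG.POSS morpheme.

The 1SG.POSS morpheme has two allomorphs, [-de] and [-te].
The CAUS suffix, which begins with [t], is invariant after every stem; so [t] is not altered by any rule here.
The 1SG.POSS suffix is therefore /-de/ underlyingly, with post-vocalic devoicing: voiced stops become voiceless after a vowel.

/-de/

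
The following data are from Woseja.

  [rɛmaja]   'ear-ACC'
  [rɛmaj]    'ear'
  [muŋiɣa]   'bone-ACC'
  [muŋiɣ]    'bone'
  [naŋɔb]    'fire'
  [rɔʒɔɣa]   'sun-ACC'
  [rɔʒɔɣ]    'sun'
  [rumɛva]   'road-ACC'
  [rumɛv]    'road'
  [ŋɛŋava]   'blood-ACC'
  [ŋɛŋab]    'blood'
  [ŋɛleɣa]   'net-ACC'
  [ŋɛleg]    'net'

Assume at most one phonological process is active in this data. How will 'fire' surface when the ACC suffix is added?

The stem for 'blood' ends in [v] in [ŋɛŋava] but [b] in [ŋɛŋab].
The stem 'road' ([rumɛva], [rumɛv]) shows [v] unchanged in both environments, so [v] cannot be basic with [b] derived in isolation.
The underlying segment must be /b/; voiced stops become fricatives between vowels, yielding [v] there.
The one attested form of 'fire', [naŋɔb], shows underlying /naŋɔb/. Applying the same rule between vowels gives [naŋɔva].

[naŋɔva]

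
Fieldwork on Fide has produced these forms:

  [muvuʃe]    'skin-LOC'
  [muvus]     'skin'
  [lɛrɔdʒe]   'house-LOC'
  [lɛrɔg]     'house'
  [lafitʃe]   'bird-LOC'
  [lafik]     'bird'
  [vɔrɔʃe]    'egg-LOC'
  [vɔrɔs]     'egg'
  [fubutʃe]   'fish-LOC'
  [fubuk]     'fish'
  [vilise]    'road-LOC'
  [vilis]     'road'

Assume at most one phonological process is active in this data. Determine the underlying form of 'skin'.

/muvuʃ/

'skin' shows [ʃ] ~ [s] at the end of the stem ([muvuʃe] vs [muvus]).
But 'road' keeps [s] in both environments ([vilise], [vilis]), so there is no rule changing /s/ to [ʃ] before the LOC suffix.
The underlying segment must be /ʃ/; palato-alveolar /tʃ/, /dʒ/ and /ʃ/ become [k], [g] and [s] when no front vowel follows, yielding [s] there.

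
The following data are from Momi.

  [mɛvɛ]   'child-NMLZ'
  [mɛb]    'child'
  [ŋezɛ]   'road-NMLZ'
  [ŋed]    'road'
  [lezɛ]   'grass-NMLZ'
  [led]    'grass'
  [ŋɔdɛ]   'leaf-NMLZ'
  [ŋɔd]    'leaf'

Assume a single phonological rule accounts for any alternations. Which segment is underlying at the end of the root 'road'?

/z/

The root 'road' surfaces as [ŋezɛ] and [ŋed], with a stem-final [z] ~ [d] alternation.
The stem 'leaf' ([ŋɔdɛ], [ŋɔd]) shows [d] unchanged in both environments, so [d] cannot be basic with [z] derived before the NMLZ suffix.
Therefore /z/ is basic and [d] is derived by word-final hardening (voiced fricatives become stops word-finally).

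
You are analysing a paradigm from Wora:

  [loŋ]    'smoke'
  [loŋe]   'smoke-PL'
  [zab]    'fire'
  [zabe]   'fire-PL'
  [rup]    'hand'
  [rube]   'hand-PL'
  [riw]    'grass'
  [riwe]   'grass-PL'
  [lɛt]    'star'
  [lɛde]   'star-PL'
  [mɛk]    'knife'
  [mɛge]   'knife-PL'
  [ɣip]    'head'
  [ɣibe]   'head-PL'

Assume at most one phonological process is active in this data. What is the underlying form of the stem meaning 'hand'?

The root 'hand' surfaces as [rup] and [rube], with a stem-final [p] ~ [b] alternation.
Compare 'fire', with invariant [b] in [zab] and [zabe]: an analysis with underlying /b/ and a rule producing [p] in isolation would wrongly predict alternation here too.
The underlying segment must be /p/; voiceless stops become voiced between vowels, yielding [b] there.

/rup/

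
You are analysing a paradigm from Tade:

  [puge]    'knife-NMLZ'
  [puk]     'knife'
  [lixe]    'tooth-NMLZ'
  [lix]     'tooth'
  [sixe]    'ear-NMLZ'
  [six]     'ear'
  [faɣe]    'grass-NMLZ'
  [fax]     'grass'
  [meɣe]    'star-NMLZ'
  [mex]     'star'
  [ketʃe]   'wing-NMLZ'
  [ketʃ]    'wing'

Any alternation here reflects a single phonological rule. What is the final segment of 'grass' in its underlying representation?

'grass' shows [ɣ] ~ [x] at the end of the stem ([faɣe] vs [fax]).
Compare 'ear', with invariant [x] in [sixe] and [six]: an analysis with underlying /x/ and a rule producing [ɣ] before the NMLZ suffix would wrongly predict alternation here too.
The alternation reflects word-final obstruent devoicing: voiced obstruents become voiceless word-finally. /ɣ/ is underlying.

/ɣ/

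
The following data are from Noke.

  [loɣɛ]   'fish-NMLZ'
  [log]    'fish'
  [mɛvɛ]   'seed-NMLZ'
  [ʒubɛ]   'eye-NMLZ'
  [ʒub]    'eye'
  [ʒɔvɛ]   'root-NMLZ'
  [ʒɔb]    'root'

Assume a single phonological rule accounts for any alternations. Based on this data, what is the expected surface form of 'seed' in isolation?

[mɛb]

In [ʒɔvɛ] and [ʒɔb] the final segment of 'root' alternates: [v] ~ [b].
If /b/ were underlying and a rule turned it into [v] before the NMLZ suffix, 'eye' would also alternate; but it has [b] in both [ʒubɛ] and [ʒub].
Therefore /v/ is basic and [b] is derived by word-final hardening (voiced fricatives become stops word-finally).
The one attested form of 'seed', [mɛvɛ], shows underlying /mɛv/. Applying the same rule word-finally gives [mɛb].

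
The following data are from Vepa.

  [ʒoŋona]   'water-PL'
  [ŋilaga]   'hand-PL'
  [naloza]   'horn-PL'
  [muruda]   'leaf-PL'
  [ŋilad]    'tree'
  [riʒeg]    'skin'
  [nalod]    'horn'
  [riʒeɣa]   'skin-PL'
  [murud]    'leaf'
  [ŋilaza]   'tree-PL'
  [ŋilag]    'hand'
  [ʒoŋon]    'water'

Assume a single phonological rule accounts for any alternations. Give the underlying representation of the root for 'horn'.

The root 'horn' surfaces as [naloza] and [nalod], with a stem-final [z] ~ [d] alternation.
Compare 'leaf', with invariant [d] in [muruda] and [murud]: an analysis with underlying /d/ and a rule producing [z] before the PL suffix would wrongly predict alternation here too.
Therefore /z/ is basic and [d] is derived by word-final hardening (voiced fricatives become stops word-finally).
Hence 'horn' is /naloz/ underlyingly.

/naloz/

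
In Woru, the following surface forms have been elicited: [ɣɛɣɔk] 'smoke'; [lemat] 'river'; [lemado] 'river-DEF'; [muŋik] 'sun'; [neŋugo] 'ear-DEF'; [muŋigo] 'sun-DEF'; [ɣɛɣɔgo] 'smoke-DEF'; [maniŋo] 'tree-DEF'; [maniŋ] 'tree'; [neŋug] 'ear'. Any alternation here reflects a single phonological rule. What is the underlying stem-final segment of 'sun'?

'sun' shows [k] ~ [g] at the end of the stem ([muŋik] vs [muŋigo]).
If /g/ were underlying and a rule turned it into [k] in isolation, 'ear' would also alternate; but it has [g] in both [neŋug] and [neŋugo].
The underlying segment must be /k/; voiceless stops become voiced between vowels, yielding [g] there.

/k/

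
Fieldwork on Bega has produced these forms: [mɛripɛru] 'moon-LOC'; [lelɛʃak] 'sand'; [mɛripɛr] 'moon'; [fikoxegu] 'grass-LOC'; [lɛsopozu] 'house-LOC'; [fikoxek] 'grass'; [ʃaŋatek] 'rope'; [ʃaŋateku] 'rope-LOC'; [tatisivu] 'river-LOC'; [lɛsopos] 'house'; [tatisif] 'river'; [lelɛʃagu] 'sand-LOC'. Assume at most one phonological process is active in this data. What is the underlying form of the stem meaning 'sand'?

'sand' shows [k] ~ [g] at the end of the stem ([lelɛʃak] vs [lelɛʃagu]).
The stem 'rope' ([ʃaŋatek], [ʃaŋateku]) shows [k] unchanged in both environments, so [k] cannot be basic with [g] derived before the LOC suffix.
The alternation reflects word-final obstruent devoicing: voiced obstruents become voiceless word-finally. /g/ is underlying.

/lelɛʃag/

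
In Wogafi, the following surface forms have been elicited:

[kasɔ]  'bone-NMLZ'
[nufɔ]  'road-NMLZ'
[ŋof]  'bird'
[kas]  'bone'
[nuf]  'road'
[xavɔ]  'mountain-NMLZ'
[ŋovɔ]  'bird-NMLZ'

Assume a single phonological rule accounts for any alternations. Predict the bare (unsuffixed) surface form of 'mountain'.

[xaf]

The root 'bird' surfaces as [ŋovɔ] and [ŋof], with a stem-final [v] ~ [f] alternation.
Compare 'road', with invariant [f] in [nufɔ] and [nuf]: an analysis with underlying /f/ and a rule producing [v] before the NMLZ suffix would wrongly predict alternation here too.
The underlying segment must be /v/; voiced obstruents become voiceless word-finally, yielding [f] there.
The one attested form of 'mountain', [xavɔ], shows underlying /xav/. Applying the same rule word-finally gives [xaf].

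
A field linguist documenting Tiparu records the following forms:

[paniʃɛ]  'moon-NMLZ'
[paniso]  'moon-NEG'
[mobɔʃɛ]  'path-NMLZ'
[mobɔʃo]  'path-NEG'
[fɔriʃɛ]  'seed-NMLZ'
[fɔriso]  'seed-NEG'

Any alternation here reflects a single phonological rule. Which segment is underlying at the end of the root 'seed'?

/s/

The stem for 'seed' ends in [ʃ] in [fɔriʃɛ] but [s] in [fɔriso].
If /ʃ/ were underlying and a rule turned it into [s] before the NEG suffix, 'path' would also alternate; but it has [ʃ] in both [mobɔʃɛ] and [mobɔʃo].
The underlying segment must be /s/; /s/ becomes palato-alveolar [ʃ] before a front vowel, yielding [ʃ] there.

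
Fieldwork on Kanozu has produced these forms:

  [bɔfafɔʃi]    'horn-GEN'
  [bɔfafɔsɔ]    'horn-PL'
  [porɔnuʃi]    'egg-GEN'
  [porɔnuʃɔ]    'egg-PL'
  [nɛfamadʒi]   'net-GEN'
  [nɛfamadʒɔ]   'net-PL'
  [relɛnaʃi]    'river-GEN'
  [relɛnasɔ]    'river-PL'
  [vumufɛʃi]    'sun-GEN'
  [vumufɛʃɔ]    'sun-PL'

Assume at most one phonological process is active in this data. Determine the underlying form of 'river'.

In [relɛnaʃi] and [relɛnasɔ] the final segment of 'river' alternates: [ʃ] ~ [s].
But 'sun' keeps [ʃ] in both environments ([vumufɛʃi], [vumufɛʃɔ]), so there is no rule changing /ʃ/ to [s] before the PL suffix.
The alternation reflects palatalization before a front vowel: /s/ becomes palato-alveolar [ʃ] before a front vowel. /s/ is underlying.

/relɛnas/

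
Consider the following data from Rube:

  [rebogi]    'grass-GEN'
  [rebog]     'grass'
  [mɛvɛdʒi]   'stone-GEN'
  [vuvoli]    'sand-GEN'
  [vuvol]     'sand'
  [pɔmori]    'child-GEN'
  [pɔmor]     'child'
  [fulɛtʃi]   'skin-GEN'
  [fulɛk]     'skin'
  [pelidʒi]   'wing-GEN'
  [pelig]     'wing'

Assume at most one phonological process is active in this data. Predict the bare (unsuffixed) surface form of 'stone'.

In [pelidʒi] and [pelig] the final segment of 'wing' alternates: [dʒ] ~ [g].
But 'grass' keeps [g] in both environments ([rebogi], [rebog]), so there is no rule changing /g/ to [dʒ] before the GEN suffix.
The underlying segment must be /dʒ/; palato-alveolar /tʃ/ and /dʒ/ become [k] and [g] when no front vowel follows, yielding [g] there.
The one attested form of 'stone', [mɛvɛdʒi], shows underlying /mɛvɛdʒ/. Applying the same rule when no front vowel follows gives [mɛvɛg].

[mɛvɛg]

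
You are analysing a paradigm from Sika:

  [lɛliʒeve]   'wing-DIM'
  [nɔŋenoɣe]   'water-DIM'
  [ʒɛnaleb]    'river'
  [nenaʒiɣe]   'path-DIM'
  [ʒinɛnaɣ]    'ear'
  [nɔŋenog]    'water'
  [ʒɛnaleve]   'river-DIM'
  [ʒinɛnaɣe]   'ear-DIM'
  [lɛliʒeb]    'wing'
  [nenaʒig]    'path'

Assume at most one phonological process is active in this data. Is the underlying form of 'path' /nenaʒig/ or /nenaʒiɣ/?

/nenaʒig/

The root 'path' surfaces as [nenaʒiɣe] and [nenaʒig], with a stem-final [ɣ] ~ [g] alternation.
But 'ear' keeps [ɣ] in both environments ([ʒinɛnaɣe], [ʒinɛnaɣ]), so there is no rule changing /ɣ/ to [g] in isolation.
Therefore /g/ is basic and [ɣ] is derived by intervocalic spirantization (voiced stops become fricatives between vowels).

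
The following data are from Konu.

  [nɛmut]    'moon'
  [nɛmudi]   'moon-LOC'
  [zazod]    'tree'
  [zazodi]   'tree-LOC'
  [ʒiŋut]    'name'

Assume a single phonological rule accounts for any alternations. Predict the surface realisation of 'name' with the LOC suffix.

The stem for 'moon' ends in [d] in [nɛmudi] but [t] in [nɛmut].
The stem 'tree' ([zazodi], [zazod]) shows [d] unchanged in both environments, so [d] cannot be basic with [t] derived in isolation.
The underlying segment must be /t/; voiceless stops become voiced between vowels, yielding [d] there.
The one attested form of 'name', [ʒiŋut], shows underlying /ʒiŋut/. Applying the same rule between vowels gives [ʒiŋudi].

[ʒiŋudi]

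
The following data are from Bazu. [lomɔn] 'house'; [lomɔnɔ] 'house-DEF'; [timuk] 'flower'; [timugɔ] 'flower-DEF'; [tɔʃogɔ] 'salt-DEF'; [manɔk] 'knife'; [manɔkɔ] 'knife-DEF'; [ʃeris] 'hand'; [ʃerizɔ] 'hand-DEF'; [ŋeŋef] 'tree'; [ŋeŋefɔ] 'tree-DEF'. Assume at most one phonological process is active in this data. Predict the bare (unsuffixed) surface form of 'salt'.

[tɔʃok]

The root 'flower' surfaces as [timuk] and [timugɔ], with a stem-final [k] ~ [g] alternation.
The stem 'knife' ([manɔk], [manɔkɔ]) shows [k] unchanged in both environments, so [k] cannot be basic with [g] derived before the DEF suffix.
The underlying segment must be /g/; voiced obstruents become voiceless word-finally, yielding [k] there.
From [tɔʃogɔ] the stem 'salt' is /tɔʃog/; word-finally this yields [tɔʃok].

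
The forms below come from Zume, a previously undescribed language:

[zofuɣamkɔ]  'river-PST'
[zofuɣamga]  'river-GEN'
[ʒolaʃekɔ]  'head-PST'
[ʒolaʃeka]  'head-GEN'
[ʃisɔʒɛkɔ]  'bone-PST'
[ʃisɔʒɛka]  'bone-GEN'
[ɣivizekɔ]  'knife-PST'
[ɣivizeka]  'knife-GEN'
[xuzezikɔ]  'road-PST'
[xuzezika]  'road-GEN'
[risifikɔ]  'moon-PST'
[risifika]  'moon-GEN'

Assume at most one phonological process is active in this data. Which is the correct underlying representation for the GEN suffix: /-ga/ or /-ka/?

/-ga/

The GEN suffix surfaces as [-ga] and [-ka], depending on the final segment of the stem.
By contrast the PST suffix keeps its initial [k] throughout — that segment must be underlying.
So the underlying form is /-ga/, and voiced stops become voiceless after a vowel.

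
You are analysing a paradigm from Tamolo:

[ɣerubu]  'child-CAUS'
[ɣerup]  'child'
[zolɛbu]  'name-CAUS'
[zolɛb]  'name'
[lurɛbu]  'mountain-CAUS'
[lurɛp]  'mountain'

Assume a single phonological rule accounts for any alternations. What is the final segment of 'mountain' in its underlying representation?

/p/

In [lurɛbu] and [lurɛp] the final segment of 'mountain' alternates: [b] ~ [p].
Compare 'name', with invariant [b] in [zolɛbu] and [zolɛb]: an analysis with underlying /b/ and a rule producing [p] in isolation would wrongly predict alternation here too.
The underlying segment must be /p/; voiceless stops become voiced between vowels, yielding [b] there.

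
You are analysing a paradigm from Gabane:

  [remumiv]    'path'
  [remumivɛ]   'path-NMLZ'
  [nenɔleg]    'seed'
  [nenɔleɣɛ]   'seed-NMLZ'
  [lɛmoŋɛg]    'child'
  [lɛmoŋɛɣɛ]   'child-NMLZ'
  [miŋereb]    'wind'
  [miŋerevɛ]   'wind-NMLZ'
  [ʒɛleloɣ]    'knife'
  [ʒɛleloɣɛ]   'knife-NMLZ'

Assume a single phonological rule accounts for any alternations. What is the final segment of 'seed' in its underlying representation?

/g/

The root 'seed' surfaces as [nenɔleg] and [nenɔleɣɛ], with a stem-final [g] ~ [ɣ] alternation.
But 'knife' keeps [ɣ] in both environments ([ʒɛleloɣ], [ʒɛleloɣɛ]), so there is no rule changing /ɣ/ to [g] in isolation.
The underlying segment must be /g/; voiced stops become fricatives between vowels, yielding [ɣ] there.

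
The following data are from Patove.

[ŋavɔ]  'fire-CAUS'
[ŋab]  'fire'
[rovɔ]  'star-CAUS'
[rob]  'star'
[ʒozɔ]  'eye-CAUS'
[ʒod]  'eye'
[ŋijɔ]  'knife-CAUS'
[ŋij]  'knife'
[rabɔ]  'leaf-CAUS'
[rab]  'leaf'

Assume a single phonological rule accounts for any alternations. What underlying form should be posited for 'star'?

/rov/

The root 'star' surfaces as [rovɔ] and [rob], with a stem-final [v] ~ [b] alternation.
Compare 'leaf', with invariant [b] in [rabɔ] and [rab]: an analysis with underlying /b/ and a rule producing [v] before the CAUS suffix would wrongly predict alternation here too.
The alternation reflects word-final hardening: voiced fricatives become stops word-finally. /v/ is underlying.
So 'star' = /rov/.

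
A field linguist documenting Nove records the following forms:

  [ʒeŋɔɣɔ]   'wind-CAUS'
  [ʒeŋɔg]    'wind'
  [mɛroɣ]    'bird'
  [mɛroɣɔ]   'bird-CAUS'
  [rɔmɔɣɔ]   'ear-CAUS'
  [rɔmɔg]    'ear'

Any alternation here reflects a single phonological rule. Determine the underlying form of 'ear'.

The stem for 'ear' ends in [ɣ] in [rɔmɔɣɔ] but [g] in [rɔmɔg].
The stem 'bird' ([mɛroɣɔ], [mɛroɣ]) shows [ɣ] unchanged in both environments, so [ɣ] cannot be basic with [g] derived in isolation.
The alternation reflects intervocalic spirantization: voiced stops become fricatives between vowels. /g/ is underlying.
Hence 'ear' is /rɔmɔg/ underlyingly.

/rɔmɔg/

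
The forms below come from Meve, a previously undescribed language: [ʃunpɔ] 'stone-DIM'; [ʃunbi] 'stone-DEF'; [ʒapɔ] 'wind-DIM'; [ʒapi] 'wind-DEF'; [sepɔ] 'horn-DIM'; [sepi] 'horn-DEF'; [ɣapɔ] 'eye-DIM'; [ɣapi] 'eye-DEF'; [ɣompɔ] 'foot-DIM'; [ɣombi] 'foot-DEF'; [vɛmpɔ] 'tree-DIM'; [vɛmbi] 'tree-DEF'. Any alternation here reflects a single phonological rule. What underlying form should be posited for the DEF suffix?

The DEF suffix surfaces as [-bi] and [-pi], depending on the final segment of the stem.
By contrast the DIM suffix keeps its initial [p] throughout — that segment must be underlying.
So the underlying form is /-bi/, and voiced stops become voiceless after a vowel.

/-bi/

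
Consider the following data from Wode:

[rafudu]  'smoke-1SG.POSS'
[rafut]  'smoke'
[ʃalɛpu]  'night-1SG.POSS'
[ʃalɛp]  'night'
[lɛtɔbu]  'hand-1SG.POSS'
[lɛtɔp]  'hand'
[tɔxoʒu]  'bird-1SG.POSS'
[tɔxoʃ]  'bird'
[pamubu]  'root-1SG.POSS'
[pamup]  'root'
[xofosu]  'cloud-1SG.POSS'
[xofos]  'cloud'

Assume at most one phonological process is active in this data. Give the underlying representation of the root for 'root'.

/pamub/

'root' shows [b] ~ [p] at the end of the stem ([pamubu] vs [pamup]).
Compare 'night', with invariant [p] in [ʃalɛpu] and [ʃalɛp]: an analysis with underlying /p/ and a rule producing [b] before the 1SG.POSS suffix would wrongly predict alternation here too.
The underlying segment must be /b/; voiced obstruents become voiceless word-finally, yielding [p] there.
So 'root' = /pamub/.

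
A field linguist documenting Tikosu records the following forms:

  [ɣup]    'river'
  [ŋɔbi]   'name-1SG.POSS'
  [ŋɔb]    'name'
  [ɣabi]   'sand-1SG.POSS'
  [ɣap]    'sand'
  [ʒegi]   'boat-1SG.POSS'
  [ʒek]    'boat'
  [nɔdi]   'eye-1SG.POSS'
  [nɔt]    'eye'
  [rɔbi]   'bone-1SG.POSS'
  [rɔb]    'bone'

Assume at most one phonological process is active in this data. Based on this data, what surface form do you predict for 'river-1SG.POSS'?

'sand' shows [b] ~ [p] at the end of the stem ([ɣabi] vs [ɣap]).
If /b/ were underlying and a rule turned it into [p] in isolation, 'bone' would also alternate; but it has [b] in both [rɔbi] and [rɔb].
The underlying segment must be /p/; voiceless stops become voiced between vowels, yielding [b] there.
The one attested form of 'river', [ɣup], shows underlying /ɣup/. Applying the same rule between vowels gives [ɣubi].

[ɣubi]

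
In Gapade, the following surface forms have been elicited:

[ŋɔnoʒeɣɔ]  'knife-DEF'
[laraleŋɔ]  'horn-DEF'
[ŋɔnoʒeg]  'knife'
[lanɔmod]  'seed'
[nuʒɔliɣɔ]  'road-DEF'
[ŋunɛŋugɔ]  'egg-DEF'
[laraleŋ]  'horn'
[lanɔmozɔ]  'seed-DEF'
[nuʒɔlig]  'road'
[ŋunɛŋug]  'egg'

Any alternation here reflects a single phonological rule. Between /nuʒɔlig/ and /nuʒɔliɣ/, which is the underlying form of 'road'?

/nuʒɔliɣ/

'road' shows [g] ~ [ɣ] at the end of the stem ([nuʒɔlig] vs [nuʒɔliɣɔ]).
If /g/ were underlying and a rule turned it into [ɣ] before the DEF suffix, 'egg' would also alternate; but it has [g] in both [ŋunɛŋug] and [ŋunɛŋugɔ].
So /ɣ/ is underlying, and a rule of word-final hardening — voiced fricatives become stops word-finally — gives [g].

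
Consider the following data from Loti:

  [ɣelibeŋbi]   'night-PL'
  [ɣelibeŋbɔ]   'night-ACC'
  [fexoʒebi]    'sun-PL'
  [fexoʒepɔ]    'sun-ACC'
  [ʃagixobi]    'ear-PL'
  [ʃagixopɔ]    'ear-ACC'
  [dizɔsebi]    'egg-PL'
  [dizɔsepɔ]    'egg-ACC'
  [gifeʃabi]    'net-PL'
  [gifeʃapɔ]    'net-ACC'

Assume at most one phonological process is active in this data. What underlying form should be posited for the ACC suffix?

The ACC morpheme has two allomorphs, [-bɔ] and [-pɔ].
By contrast the PL suffix keeps its initial [b] throughout — that segment must be underlying.
The ACC suffix is therefore /-pɔ/ underlyingly, with post-nasal voicing: voiceless stops become voiced after a nasal.

/-pɔ/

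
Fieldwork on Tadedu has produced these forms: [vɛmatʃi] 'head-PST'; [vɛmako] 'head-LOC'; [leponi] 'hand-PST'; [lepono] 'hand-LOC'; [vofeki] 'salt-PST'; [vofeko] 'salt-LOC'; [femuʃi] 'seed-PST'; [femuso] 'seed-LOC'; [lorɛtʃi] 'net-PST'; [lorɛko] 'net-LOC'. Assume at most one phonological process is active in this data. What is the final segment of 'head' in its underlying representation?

In [vɛmatʃi] and [vɛmako] the final segment of 'head' alternates: [tʃ] ~ [k].
If /k/ were underlying and a rule turned it into [tʃ] before the PST suffix, 'salt' would also alternate; but it has [k] in both [vofeki] and [vofeko].
So /tʃ/ is underlying, and a rule of depalatalization — palato-alveolar /tʃ/ and /ʃ/ become [k] and [s] when no front vowel follows — gives [k].

/tʃ/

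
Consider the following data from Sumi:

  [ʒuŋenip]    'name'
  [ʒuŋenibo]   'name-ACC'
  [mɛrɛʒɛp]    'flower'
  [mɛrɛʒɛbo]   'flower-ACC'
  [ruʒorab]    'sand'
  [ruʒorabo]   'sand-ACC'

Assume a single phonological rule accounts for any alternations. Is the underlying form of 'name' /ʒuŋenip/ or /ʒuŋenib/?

/ʒuŋenip/

In [ʒuŋenip] and [ʒuŋenibo] the final segment of 'name' alternates: [p] ~ [b].
Compare 'sand', with invariant [b] in [ruʒorab] and [ruʒorabo]: an analysis with underlying /b/ and a rule producing [p] in isolation would wrongly predict alternation here too.
The underlying segment must be /p/; voiceless stops become voiced between vowels, yielding [b] there.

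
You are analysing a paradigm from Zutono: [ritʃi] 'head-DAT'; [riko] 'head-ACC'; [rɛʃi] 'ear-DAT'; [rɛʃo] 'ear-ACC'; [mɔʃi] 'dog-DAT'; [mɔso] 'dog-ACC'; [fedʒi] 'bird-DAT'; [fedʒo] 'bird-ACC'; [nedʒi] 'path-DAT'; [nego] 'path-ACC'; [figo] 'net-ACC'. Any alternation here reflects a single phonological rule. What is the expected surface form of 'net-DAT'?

[fidʒi]

'path' shows [dʒ] ~ [g] at the end of the stem ([nedʒi] vs [nego]).
But 'bird' keeps [dʒ] in both environments ([fedʒi], [fedʒo]), so there is no rule changing /dʒ/ to [g] before the ACC suffix.
Therefore /g/ is basic and [dʒ] is derived by palatalization before a front vowel (/k/, /g/ and /s/ become palato-alveolar [tʃ], [dʒ] and [ʃ] before a front vowel).
The one attested form of 'net', [figo], shows underlying /fig/. Applying the same rule before a front vowel gives [fidʒi].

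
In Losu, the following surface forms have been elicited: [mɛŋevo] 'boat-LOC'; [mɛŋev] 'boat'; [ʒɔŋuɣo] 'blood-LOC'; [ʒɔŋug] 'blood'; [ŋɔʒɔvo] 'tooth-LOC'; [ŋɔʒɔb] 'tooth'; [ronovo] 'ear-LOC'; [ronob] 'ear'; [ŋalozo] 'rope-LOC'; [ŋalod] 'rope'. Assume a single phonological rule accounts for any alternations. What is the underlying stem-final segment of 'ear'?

The stem for 'ear' ends in [v] in [ronovo] but [b] in [ronob].
The stem 'boat' ([mɛŋevo], [mɛŋev]) shows [v] unchanged in both environments, so [v] cannot be basic with [b] derived in isolation.
The underlying segment must be /b/; voiced stops become fricatives between vowels, yielding [v] there.

/b/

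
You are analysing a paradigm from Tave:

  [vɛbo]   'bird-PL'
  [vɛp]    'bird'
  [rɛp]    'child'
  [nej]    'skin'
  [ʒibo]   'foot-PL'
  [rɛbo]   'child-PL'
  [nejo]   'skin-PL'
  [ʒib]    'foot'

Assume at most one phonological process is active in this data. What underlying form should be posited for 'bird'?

/vɛp/

'bird' shows [p] ~ [b] at the end of the stem ([vɛp] vs [vɛbo]).
If /b/ were underlying and a rule turned it into [p] in isolation, 'foot' would also alternate; but it has [b] in both [ʒib] and [ʒibo].
The underlying segment must be /p/; voiceless stops become voiced between vowels, yielding [b] there.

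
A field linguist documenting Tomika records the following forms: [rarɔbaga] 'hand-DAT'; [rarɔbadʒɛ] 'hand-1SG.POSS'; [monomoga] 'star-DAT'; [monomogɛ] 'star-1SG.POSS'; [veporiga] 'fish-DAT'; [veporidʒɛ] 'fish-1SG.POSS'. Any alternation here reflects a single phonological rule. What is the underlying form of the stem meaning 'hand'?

The root 'hand' surfaces as [rarɔbaga] and [rarɔbadʒɛ], with a stem-final [g] ~ [dʒ] alternation.
Compare 'star', with invariant [g] in [monomoga] and [monomogɛ]: an analysis with underlying /g/ and a rule producing [dʒ] before the 1SG.POSS suffix would wrongly predict alternation here too.
The alternation reflects depalatalization: palato-alveolar /dʒ/ becomes [g] when no front vowel follows. /dʒ/ is underlying.
Hence 'hand' is /rarɔbadʒ/ underlyingly.

/rarɔbadʒ/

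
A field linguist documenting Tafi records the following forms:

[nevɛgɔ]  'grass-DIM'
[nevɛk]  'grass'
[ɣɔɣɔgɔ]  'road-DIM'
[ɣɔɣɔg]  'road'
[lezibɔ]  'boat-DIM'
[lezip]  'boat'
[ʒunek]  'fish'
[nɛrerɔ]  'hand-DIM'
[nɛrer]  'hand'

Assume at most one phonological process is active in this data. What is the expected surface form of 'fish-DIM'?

The root 'grass' surfaces as [nevɛgɔ] and [nevɛk], with a stem-final [g] ~ [k] alternation.
If /g/ were underlying and a rule turned it into [k] in isolation, 'road' would also alternate; but it has [g] in both [ɣɔɣɔgɔ] and [ɣɔɣɔg].
Therefore /k/ is basic and [g] is derived by intervocalic voicing (voiceless stops become voiced between vowels).
From [ʒunek] the stem 'fish' is /ʒunek/; between vowels this yields [ʒunegɔ].

[ʒunegɔ]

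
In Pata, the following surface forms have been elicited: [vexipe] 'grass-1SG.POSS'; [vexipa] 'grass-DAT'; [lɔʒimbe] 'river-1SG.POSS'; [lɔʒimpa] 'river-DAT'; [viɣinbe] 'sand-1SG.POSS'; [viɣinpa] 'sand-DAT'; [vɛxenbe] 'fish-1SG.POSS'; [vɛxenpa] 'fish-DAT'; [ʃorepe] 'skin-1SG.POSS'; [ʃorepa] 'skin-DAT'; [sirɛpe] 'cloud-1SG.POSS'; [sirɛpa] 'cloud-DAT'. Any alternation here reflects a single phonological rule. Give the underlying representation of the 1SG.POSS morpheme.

The 1SG.POSS suffix surfaces as [-be] and [-pe], depending on the final segment of the stem.
By contrast the DAT suffix keeps its initial [p] throughout — that segment must be underlying.
So the underlying form is /-be/, and voiced stops become voiceless after a vowel.

/-be/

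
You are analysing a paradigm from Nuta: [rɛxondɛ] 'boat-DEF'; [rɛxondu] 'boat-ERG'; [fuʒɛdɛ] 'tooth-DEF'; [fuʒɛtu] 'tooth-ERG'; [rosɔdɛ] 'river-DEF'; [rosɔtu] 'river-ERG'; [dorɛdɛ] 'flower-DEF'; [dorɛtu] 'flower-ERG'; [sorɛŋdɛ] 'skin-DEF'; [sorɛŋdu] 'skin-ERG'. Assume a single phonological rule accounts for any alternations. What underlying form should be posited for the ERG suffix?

/-tu/

The ERG suffix surfaces as [-du] and [-tu], depending on the final segment of the stem.
By contrast the DEF suffix keeps its initial [d] throughout — that segment must be underlying.
So the underlying form is /-tu/, and voiceless stops become voiced after a nasal.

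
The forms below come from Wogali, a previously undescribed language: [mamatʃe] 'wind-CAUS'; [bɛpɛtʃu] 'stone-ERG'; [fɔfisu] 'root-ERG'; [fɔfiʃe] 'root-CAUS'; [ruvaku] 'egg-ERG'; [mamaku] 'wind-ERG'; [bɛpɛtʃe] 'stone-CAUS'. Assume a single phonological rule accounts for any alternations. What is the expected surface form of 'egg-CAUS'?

[ruvatʃe]

In [mamaku] and [mamatʃe] the final segment of 'wind' alternates: [k] ~ [tʃ].
The stem 'stone' ([bɛpɛtʃu], [bɛpɛtʃe]) shows [tʃ] unchanged in both environments, so [tʃ] cannot be basic with [k] derived before the ERG suffix.
The underlying segment must be /k/; /k/ and /s/ become palato-alveolar [tʃ] and [ʃ] before a front vowel, yielding [tʃ] there.
From [ruvaku] the stem 'egg' is /ruvak/; before a front vowel this yields [ruvatʃe].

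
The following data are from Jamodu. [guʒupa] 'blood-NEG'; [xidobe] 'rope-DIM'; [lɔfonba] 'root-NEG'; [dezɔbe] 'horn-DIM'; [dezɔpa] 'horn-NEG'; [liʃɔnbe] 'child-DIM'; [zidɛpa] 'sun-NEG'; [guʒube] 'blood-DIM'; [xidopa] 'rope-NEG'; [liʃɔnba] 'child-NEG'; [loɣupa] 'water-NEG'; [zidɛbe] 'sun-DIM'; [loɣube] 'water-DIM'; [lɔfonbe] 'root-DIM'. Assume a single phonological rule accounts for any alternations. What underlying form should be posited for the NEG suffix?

The NEG suffix surfaces as [-ba] and [-pa], depending on the final segment of the stem.
By contrast the DIM suffix keeps its initial [b] throughout — that segment must be underlying.
So the underlying form is /-pa/, and voiceless stops become voiced after a nasal.

/-pa/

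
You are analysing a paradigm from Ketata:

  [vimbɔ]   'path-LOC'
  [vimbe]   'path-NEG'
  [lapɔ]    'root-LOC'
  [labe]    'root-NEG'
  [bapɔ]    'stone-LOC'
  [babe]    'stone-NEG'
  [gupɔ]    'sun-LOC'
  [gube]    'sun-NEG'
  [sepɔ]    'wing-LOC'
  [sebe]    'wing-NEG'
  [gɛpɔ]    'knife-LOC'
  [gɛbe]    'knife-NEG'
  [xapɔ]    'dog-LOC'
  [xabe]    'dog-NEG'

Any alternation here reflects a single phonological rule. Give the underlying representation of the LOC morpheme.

/-pɔ/

The LOC suffix surfaces as [-bɔ] and [-pɔ], depending on the final segment of the stem.
The NEG suffix, which begins with [b], is invariant after every stem; so [b] is not altered by any rule here.
The LOC suffix is therefore /-pɔ/ underlyingly, with post-nasal voicing: voiceless stops become voiced after a nasal.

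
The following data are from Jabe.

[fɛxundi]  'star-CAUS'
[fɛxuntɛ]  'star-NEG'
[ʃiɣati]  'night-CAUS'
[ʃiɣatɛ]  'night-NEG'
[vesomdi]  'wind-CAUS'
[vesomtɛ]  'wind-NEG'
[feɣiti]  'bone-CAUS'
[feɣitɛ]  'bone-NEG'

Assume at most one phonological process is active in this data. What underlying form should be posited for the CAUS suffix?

/-di/

The CAUS suffix surfaces as [-di] and [-ti], depending on the final segment of the stem.
By contrast the NEG suffix keeps its initial [t] throughout — that segment must be underlying.
The CAUS suffix is therefore /-di/ underlyingly, with post-vocalic devoicing: voiced stops become voiceless after a vowel.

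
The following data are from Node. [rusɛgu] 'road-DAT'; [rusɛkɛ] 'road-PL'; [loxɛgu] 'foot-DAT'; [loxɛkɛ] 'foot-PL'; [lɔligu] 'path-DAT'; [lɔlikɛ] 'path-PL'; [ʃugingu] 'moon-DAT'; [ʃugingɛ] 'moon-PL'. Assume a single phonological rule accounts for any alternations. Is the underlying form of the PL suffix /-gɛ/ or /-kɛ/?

The PL morpheme has two allomorphs, [-gɛ] and [-kɛ].
The DAT suffix, which begins with [g], is invariant after every stem; so [g] is not altered by any rule here.
The PL suffix is therefore /-kɛ/ underlyingly, with post-nasal voicing: voiceless stops become voiced after a nasal.

/-kɛ/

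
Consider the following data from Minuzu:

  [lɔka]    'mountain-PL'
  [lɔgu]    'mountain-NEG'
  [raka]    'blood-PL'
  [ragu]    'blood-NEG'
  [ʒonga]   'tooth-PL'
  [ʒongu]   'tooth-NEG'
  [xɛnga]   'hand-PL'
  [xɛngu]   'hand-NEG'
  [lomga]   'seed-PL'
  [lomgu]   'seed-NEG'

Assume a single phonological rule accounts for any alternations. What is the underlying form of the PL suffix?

/-ka/

The PL morpheme has two allomorphs, [-ga] and [-ka].
By contrast the NEG suffix keeps its initial [g] throughout — that segment must be underlying.
So the underlying form is /-ka/, and voiceless stops become voiced after a nasal.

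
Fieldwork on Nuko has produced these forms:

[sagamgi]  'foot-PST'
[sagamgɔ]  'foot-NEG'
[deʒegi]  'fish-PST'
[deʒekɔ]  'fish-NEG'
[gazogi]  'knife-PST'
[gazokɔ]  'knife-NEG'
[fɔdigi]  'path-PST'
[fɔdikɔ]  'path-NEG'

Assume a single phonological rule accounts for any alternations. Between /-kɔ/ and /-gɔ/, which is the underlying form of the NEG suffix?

The NEG suffix surfaces as [-gɔ] and [-kɔ], depending on the final segment of the stem.
By contrast the PST suffix keeps its initial [g] throughout — that segment must be underlying.
So the underlying form is /-kɔ/, and voiceless stops become voiced after a nasal.

/-kɔ/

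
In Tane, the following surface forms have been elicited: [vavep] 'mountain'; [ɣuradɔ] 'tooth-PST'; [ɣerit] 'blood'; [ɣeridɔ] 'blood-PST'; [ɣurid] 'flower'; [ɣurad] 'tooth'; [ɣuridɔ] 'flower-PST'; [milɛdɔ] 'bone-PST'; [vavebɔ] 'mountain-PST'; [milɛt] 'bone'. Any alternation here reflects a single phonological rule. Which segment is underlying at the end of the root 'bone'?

'bone' shows [d] ~ [t] at the end of the stem ([milɛdɔ] vs [milɛt]).
If /d/ were underlying and a rule turned it into [t] in isolation, 'tooth' would also alternate; but it has [d] in both [ɣuradɔ] and [ɣurad].
The underlying segment must be /t/; voiceless stops become voiced between vowels, yielding [d] there.

/t/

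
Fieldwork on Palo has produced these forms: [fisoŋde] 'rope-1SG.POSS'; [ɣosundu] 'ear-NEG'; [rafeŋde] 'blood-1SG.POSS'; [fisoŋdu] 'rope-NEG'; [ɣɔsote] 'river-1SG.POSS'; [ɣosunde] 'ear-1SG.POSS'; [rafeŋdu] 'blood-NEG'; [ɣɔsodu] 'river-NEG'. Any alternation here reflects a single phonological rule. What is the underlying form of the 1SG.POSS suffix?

/-te/

The 1SG.POSS morpheme has two allomorphs, [-de] and [-te].
The NEG suffix, which begins with [d], is invariant after every stem; so [d] is not altered by any rule here.
So the underlying form is /-te/, and voiceless stops become voiced after a nasal.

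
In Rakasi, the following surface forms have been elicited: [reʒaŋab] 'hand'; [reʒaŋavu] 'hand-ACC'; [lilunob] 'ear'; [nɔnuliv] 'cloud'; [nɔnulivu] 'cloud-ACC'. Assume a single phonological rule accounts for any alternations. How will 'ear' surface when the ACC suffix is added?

[lilunovu]

The root 'hand' surfaces as [reʒaŋab] and [reʒaŋavu], with a stem-final [b] ~ [v] alternation.
But 'cloud' keeps [v] in both environments ([nɔnuliv], [nɔnulivu]), so there is no rule changing /v/ to [b] in isolation.
The underlying segment must be /b/; voiced stops become fricatives between vowels, yielding [v] there.
The one attested form of 'ear', [lilunob], shows underlying /lilunob/. Applying the same rule between vowels gives [lilunovu].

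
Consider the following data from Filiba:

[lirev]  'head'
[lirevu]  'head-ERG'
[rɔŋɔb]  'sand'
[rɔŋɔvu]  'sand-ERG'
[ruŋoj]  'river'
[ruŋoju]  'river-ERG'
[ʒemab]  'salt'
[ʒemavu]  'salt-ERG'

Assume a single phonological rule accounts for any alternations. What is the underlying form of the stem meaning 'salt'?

/ʒemab/

The stem for 'salt' ends in [b] in [ʒemab] but [v] in [ʒemavu].
If /v/ were underlying and a rule turned it into [b] in isolation, 'head' would also alternate; but it has [v] in both [lirev] and [lirevu].
So /b/ is underlying, and a rule of intervocalic spirantization — voiced stops become fricatives between vowels — gives [v].
The underlying form of 'salt' is therefore /ʒemab/.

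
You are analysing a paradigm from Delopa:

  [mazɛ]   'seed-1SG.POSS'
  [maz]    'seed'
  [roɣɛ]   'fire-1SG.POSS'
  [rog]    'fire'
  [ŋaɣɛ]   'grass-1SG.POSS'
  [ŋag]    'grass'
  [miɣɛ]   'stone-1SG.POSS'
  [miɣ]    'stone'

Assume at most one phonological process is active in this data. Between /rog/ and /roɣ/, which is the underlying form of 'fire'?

/rog/

The stem for 'fire' ends in [ɣ] in [roɣɛ] but [g] in [rog].
Compare 'stone', with invariant [ɣ] in [miɣɛ] and [miɣ]: an analysis with underlying /ɣ/ and a rule producing [g] in isolation would wrongly predict alternation here too.
The underlying segment must be /g/; voiced stops become fricatives between vowels, yielding [ɣ] there.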